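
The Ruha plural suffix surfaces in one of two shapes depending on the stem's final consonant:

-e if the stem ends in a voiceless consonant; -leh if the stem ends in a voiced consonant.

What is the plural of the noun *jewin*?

jewinleh

The final consonant of *jewin* is /n/, which is voiced, so the suffix is -leh, giving *jewinleh*.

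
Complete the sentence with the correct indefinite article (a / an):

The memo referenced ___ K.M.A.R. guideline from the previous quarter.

The indefinite article is chosen by the initial *sound* of the following word, not its spelling.
The initialism *K.M.A.R.* is read letter by letter; the first letter, K, is pronounced /keɪ/, which begins with a consonant sound.
So the article is *a*: The memo referenced a K.M.A.R. guideline from the previous quarter.

a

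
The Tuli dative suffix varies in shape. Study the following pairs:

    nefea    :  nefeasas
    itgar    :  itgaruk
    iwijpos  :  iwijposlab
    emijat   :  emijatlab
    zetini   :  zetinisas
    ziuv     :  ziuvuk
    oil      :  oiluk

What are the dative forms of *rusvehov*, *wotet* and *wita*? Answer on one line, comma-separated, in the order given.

Looking at the final sound of each stem: -lab when the stem ends in a voiceless consonant (*iwijpos*, *emijat*); -uk when the stem ends in a voiced consonant (*itgar*, *ziuv*, *oil*); -sas when the stem ends in a vowel (*nefea*, *zetini*).
*rusvehov* — final sound /v/ (a voiced consonant) → -uk → *rusvehovuk*.
*wotet*: final sound = /t/, a voiceless consonant → -lab → *wotetlab*.
*wita*: final sound = /a/, a vowel → -sas → *witasas*.

rusvehovuk, wotetlab, witasas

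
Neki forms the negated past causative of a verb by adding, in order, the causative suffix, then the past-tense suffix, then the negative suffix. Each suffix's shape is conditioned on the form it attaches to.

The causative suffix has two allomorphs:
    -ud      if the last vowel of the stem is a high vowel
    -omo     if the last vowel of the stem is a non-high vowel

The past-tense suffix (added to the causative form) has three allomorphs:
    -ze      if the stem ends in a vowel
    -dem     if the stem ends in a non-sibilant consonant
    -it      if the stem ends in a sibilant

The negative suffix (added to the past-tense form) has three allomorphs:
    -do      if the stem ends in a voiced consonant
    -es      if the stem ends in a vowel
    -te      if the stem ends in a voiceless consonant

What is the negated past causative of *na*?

naomozees

*na* — last vowel /a/ (a non-high vowel) → -omo → *naomo*.
The causative form *naomo* — final sound /o/ (a vowel) → -ze → *naomoze*.
The past-tense form *naomoze*: final sound = /e/, a vowel → -es → *naomozees*.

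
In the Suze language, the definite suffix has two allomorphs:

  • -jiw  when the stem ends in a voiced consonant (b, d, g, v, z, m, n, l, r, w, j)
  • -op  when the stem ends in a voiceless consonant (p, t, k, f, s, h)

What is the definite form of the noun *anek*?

Since the final consonant of *anek* is /k/ (voiceless), it takes -op, giving *anekop*.

anekop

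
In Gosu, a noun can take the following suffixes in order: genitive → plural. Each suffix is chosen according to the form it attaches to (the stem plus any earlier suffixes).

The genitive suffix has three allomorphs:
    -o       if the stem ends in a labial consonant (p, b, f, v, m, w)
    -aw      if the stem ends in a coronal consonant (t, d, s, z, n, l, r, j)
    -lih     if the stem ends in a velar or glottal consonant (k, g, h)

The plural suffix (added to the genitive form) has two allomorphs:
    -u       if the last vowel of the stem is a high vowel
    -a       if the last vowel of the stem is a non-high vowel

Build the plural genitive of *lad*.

ladawa

*lad* — final consonant /d/ (coronal) → -aw → *ladaw*.
Since the last vowel of the genitive form *ladaw* is /a/ (a non-high vowel), it takes -a, giving *ladawa*.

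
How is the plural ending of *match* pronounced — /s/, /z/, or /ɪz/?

The stem *match* ends in a sibilant (/s, z, ʃ, ʒ, tʃ, dʒ/).
The plural suffix surfaces as /ɪz/ after sibilants, /s/ after other voiceless consonants, and /z/ after other voiced sounds.
So the plural -s on *match* is pronounced /ɪz/.

/ɪz/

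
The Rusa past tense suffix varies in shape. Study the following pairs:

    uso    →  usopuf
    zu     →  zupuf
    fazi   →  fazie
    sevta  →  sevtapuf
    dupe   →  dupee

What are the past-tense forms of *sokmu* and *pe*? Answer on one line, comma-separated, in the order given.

The suffix is conditioned by the last vowel: -e when the last vowel of the stem is a front vowel (*fazi*, *dupe*); -puf when the last vowel of the stem is a back vowel (*uso*, *zu*, *sevta*).
Since the last vowel of *sokmu* is /u/ (a back vowel), it takes -puf, giving *sokmupuf*.
*pe*: last vowel = /e/, a front vowel → -e → *pee*.

sokmupuf, pee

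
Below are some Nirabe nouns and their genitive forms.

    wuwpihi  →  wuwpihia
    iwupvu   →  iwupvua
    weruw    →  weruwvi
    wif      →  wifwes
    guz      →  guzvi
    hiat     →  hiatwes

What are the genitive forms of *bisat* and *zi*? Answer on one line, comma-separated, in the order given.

bisatwes, zia

The suffix is conditioned by the final sound: -wes when the stem ends in a voiceless consonant (*wif*, *hiat*); -vi when the stem ends in a voiced consonant (*weruw*, *guz*); -a when the stem ends in a vowel (*wuwpihi*, *iwupvu*).
Since the final sound of *bisat* is /t/ (a voiceless consonant), it takes -wes, giving *bisatwes*.
The final sound of *zi* is /i/, which is a vowel, so the suffix is -a, giving *zia*.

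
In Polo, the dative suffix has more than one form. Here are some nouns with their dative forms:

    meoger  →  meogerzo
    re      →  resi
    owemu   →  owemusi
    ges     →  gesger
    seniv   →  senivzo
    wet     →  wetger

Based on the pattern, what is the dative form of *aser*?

aserzo

The suffix is conditioned by the final sound: -ger when the stem ends in a voiceless consonant (*ges*, *wet*); -zo when the stem ends in a voiced consonant (*meoger*, *seniv*); -si when the stem ends in a vowel (*re*, *owemu*).
*aser*: final sound = /r/, a voiced consonant → -zo → *aserzo*.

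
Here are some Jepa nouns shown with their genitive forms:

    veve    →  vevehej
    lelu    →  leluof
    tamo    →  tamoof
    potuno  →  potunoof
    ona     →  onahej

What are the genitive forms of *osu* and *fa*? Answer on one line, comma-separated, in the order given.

osuof, fahej

The pattern is rounding harmony: -of when the last vowel of the stem is a rounded vowel (*lelu*, *tamo*, *potuno*); -hej when the last vowel of the stem is an unrounded vowel (*veve*, *ona*).
Since the last vowel of *osu* is /u/ (a rounded vowel), it takes -of, giving *osuof*.
Since the last vowel of *fa* is /a/ (an unrounded vowel), it takes -hej, giving *fahej*.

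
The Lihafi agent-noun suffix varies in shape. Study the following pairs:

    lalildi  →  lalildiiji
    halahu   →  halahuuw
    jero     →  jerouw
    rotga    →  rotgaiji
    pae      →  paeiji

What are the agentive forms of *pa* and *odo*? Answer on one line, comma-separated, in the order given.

paiji, odouw

The pattern is rounding harmony: -uw when the last vowel of the stem is a rounded vowel (*halahu*, *jero*); -iji when the last vowel of the stem is an unrounded vowel (*lalildi*, *rotga*, *pae*).
*pa*: last vowel = /a/, an unrounded vowel → -iji → *paiji*.
*odo* — last vowel /o/ (a rounded vowel) → -uw → *odouw*.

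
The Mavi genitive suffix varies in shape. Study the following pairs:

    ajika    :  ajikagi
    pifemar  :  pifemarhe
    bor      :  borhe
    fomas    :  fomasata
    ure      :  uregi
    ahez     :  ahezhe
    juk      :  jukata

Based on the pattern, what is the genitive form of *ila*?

Looking at the final sound of each stem: -ata when the stem ends in a voiceless consonant (*fomas*, *juk*); -he when the stem ends in a voiced consonant (*pifemar*, *bor*, *ahez*); -gi when the stem ends in a vowel (*ajika*, *ure*).
Since the final sound of *ila* is /a/ (a vowel), it takes -gi, giving *ilagi*.

ilagi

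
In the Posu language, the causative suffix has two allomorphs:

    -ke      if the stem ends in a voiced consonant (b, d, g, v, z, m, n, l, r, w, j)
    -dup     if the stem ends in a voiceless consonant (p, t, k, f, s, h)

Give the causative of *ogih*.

ogihdup

Since the final consonant of *ogih* is /h/ (voiceless), it takes -dup, giving *ogihdup*.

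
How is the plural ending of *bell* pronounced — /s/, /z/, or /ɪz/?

/z/

The stem *bell* ends in a voiced non-sibilant sound.
The plural suffix surfaces as /ɪz/ after sibilants, /s/ after other voiceless consonants, and /z/ after other voiced sounds.
So the plural -s on *bell* is pronounced /z/.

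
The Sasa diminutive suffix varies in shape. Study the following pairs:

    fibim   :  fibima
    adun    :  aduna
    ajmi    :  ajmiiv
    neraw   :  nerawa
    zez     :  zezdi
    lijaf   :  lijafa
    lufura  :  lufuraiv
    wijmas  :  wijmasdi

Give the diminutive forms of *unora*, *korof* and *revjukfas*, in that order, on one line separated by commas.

The suffix is conditioned by the final sound: -di when the stem ends in a sibilant (*zez*, *wijmas*); -a when the stem ends in a non-sibilant consonant (*fibim*, *adun*, *neraw*, *lijaf*); -iv when the stem ends in a vowel (*ajmi*, *lufura*).
*unora* — final sound /a/ (a vowel) → -iv → *unoraiv*.
Since the final sound of *korof* is /f/ (a non-sibilant consonant), it takes -a, giving *korofa*.
*revjukfas* — final sound /s/ (a sibilant) → -di → *revjukfasdi*.

unoraiv, korofa, revjukfasdi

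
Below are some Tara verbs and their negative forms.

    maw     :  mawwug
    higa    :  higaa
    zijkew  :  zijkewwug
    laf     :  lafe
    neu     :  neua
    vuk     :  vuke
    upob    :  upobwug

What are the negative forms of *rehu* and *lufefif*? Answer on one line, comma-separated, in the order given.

rehua, lufefife

The alternation tracks the final sound of the stem — -e when the stem ends in a voiceless consonant (*laf*, *vuk*); -wug when the stem ends in a voiced consonant (*maw*, *zijkew*, *upob*); -a when the stem ends in a vowel (*higa*, *neu*).
*rehu*: final sound = /u/, a vowel → -a → *rehua*.
The final sound of *lufefif* is /f/, which is a voiceless consonant, so the suffix is -e, giving *lufefife*.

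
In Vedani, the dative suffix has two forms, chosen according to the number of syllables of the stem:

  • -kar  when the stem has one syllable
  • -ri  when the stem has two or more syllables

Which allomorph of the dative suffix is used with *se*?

-kar

*se* (one syllable) → -kar.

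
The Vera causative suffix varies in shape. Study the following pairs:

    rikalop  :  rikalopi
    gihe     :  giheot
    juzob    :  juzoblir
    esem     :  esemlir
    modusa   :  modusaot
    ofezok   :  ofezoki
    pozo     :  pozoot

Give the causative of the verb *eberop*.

The suffix is conditioned by the final sound: -i when the stem ends in a voiceless consonant (*rikalop*, *ofezok*); -lir when the stem ends in a voiced consonant (*juzob*, *esem*); -ot when the stem ends in a vowel (*gihe*, *modusa*, *pozo*).
*eberop* — final sound /p/ (a voiceless consonant) → -i → *eberopi*.

eberopi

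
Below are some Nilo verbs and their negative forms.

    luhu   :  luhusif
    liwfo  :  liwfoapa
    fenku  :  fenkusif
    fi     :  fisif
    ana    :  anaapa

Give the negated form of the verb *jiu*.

The alternation tracks the last vowel of the stem — -sif when the last vowel of the stem is a high vowel (*luhu*, *fenku*, *fi*); -apa when the last vowel of the stem is a non-high vowel (*liwfo*, *ana*).
The last vowel of *jiu* is /u/, which is a high vowel, so the suffix is -sif, giving *jiusif*.

jiusif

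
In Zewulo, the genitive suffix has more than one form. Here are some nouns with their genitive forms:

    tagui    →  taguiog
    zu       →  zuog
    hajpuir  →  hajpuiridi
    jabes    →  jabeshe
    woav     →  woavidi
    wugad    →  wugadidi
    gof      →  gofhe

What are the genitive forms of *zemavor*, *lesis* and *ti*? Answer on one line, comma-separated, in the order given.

The suffix is conditioned by the final sound: -he when the stem ends in a voiceless consonant (*jabes*, *gof*); -idi when the stem ends in a voiced consonant (*hajpuir*, *woav*, *wugad*); -og when the stem ends in a vowel (*tagui*, *zu*).
*zemavor*: final sound = /r/, a voiced consonant → -idi → *zemavoridi*.
*lesis*: final sound = /s/, a voiceless consonant → -he → *lesishe*.
*ti* — final sound /i/ (a vowel) → -og → *tiog*.

zemavoridi, lesishe, tiog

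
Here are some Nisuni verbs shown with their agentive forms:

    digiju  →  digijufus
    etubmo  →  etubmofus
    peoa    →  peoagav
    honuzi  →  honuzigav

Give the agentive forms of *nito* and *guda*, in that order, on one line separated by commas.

nitofus, gudagav

The pattern is rounding harmony: -fus when the last vowel of the stem is a rounded vowel (*digiju*, *etubmo*); -gav when the last vowel of the stem is an unrounded vowel (*peoa*, *honuzi*).
*nito*: last vowel = /o/, a rounded vowel → -fus → *nitofus*.
*guda*: last vowel = /a/, an unrounded vowel → -gav → *gudagav*.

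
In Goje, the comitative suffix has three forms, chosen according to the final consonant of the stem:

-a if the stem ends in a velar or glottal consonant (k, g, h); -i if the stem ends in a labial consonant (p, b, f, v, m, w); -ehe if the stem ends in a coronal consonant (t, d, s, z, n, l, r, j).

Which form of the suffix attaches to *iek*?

-a

The final consonant of *iek* is /k/, which is velar/glottal, so the suffix is -a.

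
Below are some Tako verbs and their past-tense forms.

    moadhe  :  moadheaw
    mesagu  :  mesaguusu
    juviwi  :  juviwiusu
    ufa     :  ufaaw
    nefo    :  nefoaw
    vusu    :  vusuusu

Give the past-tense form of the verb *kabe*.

The suffix is conditioned by the last vowel: -usu when the last vowel of the stem is a high vowel (*mesagu*, *juviwi*, *vusu*); -aw when the last vowel of the stem is a non-high vowel (*moadhe*, *ufa*, *nefo*).
*kabe*: last vowel = /e/, a non-high vowel → -aw → *kabeaw*.

kabeaw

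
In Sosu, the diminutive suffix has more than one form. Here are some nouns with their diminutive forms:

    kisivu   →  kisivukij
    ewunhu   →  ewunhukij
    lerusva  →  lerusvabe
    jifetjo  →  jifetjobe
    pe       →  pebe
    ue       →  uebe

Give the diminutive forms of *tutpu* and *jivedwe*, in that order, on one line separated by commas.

tutpukij, jivedwebe

The alternation tracks the last vowel of the stem — -kij when the last vowel of the stem is a high vowel (*kisivu*, *ewunhu*); -be when the last vowel of the stem is a non-high vowel (*lerusva*, *jifetjo*, *pe*, *ue*).
*tutpu*: last vowel = /u/, a high vowel → -kij → *tutpukij*.
Since the last vowel of *jivedwe* is /e/ (a non-high vowel), it takes -be, giving *jivedwebe*.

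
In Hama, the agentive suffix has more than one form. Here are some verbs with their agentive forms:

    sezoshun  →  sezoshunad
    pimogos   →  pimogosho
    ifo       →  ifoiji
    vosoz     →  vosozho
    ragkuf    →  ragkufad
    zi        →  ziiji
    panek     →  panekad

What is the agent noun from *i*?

iiji

The suffix is conditioned by the final sound: -ho when the stem ends in a sibilant (*pimogos*, *vosoz*); -ad when the stem ends in a non-sibilant consonant (*sezoshun*, *ragkuf*, *panek*); -iji when the stem ends in a vowel (*ifo*, *zi*).
*i*: final sound = /i/, a vowel → -iji → *iiji*.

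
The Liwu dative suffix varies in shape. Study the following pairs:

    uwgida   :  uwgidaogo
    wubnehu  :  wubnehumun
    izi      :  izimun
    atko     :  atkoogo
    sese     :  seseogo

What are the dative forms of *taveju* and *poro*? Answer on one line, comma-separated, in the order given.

The suffix is conditioned by the last vowel: -mun when the last vowel of the stem is a high vowel (*wubnehu*, *izi*); -ogo when the last vowel of the stem is a non-high vowel (*uwgida*, *atko*, *sese*).
*taveju*: last vowel = /u/, a high vowel → -mun → *tavejumun*.
*poro*: last vowel = /o/, a non-high vowel → -ogo → *poroogo*.

tavejumun, poroogo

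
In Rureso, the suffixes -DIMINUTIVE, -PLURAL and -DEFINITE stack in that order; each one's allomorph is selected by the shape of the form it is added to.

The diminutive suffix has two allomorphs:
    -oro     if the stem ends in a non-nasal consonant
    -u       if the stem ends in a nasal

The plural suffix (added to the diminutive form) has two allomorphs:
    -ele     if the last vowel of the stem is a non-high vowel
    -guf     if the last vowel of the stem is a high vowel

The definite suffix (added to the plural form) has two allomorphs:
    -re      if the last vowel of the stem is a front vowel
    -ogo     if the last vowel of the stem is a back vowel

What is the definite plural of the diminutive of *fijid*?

fijidoroelere

Since the final consonant of *fijid* is /d/ (non-nasal), it takes -oro, giving *fijidoro*.
Since the last vowel of the diminutive form *fijidoro* is /o/ (a non-high vowel), it takes -ele, giving *fijidoroele*.
The plural form *fijidoroele* — last vowel /e/ (a front vowel) → -re → *fijidoroelere*.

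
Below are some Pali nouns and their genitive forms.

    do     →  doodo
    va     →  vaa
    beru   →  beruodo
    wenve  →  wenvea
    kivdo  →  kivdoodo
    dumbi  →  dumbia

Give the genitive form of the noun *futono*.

futonoodo

The pattern is rounding harmony: -odo when the last vowel of the stem is a rounded vowel (*do*, *beru*, *kivdo*); -a when the last vowel of the stem is an unrounded vowel (*va*, *wenve*, *dumbi*).
The last vowel of *futono* is /o/, which is a rounded vowel, so the suffix is -odo, giving *futonoodo*.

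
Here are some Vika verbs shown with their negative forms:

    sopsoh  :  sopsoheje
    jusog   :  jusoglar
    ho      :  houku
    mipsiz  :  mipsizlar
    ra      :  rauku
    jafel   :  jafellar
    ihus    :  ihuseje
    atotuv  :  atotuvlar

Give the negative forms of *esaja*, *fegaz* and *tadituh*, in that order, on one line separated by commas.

esajauku, fegazlar, tadituheje

The pattern is voicing of the final sound: -eje when the stem ends in a voiceless consonant (*sopsoh*, *ihus*); -lar when the stem ends in a voiced consonant (*jusog*, *mipsiz*, *jafel*, *atotuv*); -uku when the stem ends in a vowel (*ho*, *ra*).
Since the final sound of *esaja* is /a/ (a vowel), it takes -uku, giving *esajauku*.
*fegaz* — final sound /z/ (a voiced consonant) → -lar → *fegazlar*.
The final sound of *tadituh* is /h/, which is a voiceless consonant, so the suffix is -eje, giving *tadituheje*.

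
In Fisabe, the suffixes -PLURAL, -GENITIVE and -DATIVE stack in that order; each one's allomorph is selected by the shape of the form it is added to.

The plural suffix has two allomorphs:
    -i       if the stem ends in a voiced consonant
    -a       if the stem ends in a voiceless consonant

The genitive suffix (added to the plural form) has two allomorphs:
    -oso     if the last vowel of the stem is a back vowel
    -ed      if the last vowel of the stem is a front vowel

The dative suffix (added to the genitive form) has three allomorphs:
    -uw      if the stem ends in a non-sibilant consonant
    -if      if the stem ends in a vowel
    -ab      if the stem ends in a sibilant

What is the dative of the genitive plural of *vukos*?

vukosaosoif

*vukos*: final consonant = /s/, voiceless → -a → *vukosa*.
The last vowel of the plural form *vukosa* is /a/, which is a back vowel, so the genitive suffix is -oso, giving *vukosaoso*.
Since the final sound of the genitive form *vukosaoso* is /o/ (a vowel), it takes -if, giving *vukosaosoif*.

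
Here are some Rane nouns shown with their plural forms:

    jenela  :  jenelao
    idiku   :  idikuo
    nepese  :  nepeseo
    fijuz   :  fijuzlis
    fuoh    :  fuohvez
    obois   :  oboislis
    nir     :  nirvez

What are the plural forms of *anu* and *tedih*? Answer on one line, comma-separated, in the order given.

The pattern is sibilance of the final sound: -lis when the stem ends in a sibilant (*fijuz*, *obois*); -vez when the stem ends in a non-sibilant consonant (*fuoh*, *nir*); -o when the stem ends in a vowel (*jenela*, *idiku*, *nepese*).
*anu*: final sound = /u/, a vowel → -o → *anuo*.
*tedih* — final sound /h/ (a non-sibilant consonant) → -vez → *tedihvez*.

anuo, tedihvez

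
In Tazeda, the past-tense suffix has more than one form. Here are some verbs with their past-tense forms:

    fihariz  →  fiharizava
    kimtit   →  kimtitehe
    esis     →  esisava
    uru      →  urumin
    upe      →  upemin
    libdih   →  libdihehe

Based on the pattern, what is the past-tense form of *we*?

wemin

The pattern is sibilance of the final sound: -ava when the stem ends in a sibilant (*fihariz*, *esis*); -ehe when the stem ends in a non-sibilant consonant (*kimtit*, *libdih*); -min when the stem ends in a vowel (*uru*, *upe*).
The final sound of *we* is /e/, which is a vowel, so the suffix is -min, giving *wemin*.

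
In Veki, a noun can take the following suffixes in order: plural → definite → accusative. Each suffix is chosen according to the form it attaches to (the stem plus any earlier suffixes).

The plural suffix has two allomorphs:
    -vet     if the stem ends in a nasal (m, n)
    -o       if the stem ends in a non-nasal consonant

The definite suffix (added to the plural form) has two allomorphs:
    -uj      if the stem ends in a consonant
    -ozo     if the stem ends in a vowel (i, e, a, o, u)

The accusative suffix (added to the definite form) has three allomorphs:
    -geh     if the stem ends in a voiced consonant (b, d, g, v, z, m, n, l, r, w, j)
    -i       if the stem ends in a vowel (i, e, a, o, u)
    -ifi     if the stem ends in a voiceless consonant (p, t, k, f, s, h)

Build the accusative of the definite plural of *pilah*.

pilahoozoi

*pilah* — final consonant /h/ (non-nasal) → -o → *pilaho*.
The plural form *pilaho* — final sound /o/ (a vowel) → -ozo → *pilahoozo*.
The final sound of the definite form *pilahoozo* is /o/, which is a vowel, so the accusative suffix is -i, giving *pilahoozoi*.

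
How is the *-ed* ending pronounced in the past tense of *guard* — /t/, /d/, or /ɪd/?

The stem *guard* ends in /t/ or /d/.
The -ed suffix is realized as /ɪd/ after /t, d/; as /t/ after other voiceless consonants; and as /d/ after other voiced sounds.
So -ed on *guard* is pronounced /ɪd/.

/ɪd/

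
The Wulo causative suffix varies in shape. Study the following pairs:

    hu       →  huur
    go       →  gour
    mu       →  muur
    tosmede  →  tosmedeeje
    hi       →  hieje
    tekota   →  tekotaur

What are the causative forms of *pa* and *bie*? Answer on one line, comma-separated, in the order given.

paur, bieeje

The pattern is front/back vowel harmony: -eje when the last vowel of the stem is a front vowel (*tosmede*, *hi*); -ur when the last vowel of the stem is a back vowel (*hu*, *go*, *mu*, *tekota*).
Since the last vowel of *pa* is /a/ (a back vowel), it takes -ur, giving *paur*.
The last vowel of *bie* is /e/, which is a front vowel, so the suffix is -eje, giving *bieeje*.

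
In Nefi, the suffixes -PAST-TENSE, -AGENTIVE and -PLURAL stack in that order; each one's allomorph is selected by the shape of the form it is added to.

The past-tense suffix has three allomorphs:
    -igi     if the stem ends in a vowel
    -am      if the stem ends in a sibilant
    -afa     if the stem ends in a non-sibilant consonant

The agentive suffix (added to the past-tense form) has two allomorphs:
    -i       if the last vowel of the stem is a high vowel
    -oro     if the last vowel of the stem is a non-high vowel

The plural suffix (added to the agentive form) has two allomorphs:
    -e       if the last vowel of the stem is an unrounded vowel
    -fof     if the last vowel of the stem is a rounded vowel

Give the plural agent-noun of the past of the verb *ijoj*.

ijojafaorofof

Since the final sound of *ijoj* is /j/ (a non-sibilant consonant), it takes -afa, giving *ijojafa*.
Since the last vowel of the past-tense form *ijojafa* is /a/ (a non-high vowel), it takes -oro, giving *ijojafaoro*.
Since the last vowel of the agentive form *ijojafaoro* is /o/ (a rounded vowel), it takes -fof, giving *ijojafaorofof*.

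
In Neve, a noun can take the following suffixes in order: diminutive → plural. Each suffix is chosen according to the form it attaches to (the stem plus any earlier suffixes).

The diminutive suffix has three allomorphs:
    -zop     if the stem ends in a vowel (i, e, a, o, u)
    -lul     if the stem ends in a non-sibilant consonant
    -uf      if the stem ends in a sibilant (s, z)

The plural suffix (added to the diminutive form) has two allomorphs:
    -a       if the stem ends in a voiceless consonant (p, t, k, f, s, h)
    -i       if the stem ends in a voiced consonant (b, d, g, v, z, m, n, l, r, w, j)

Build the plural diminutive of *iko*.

Since the final sound of *iko* is /o/ (a vowel), it takes -zop, giving *ikozop*.
The diminutive form *ikozop* — final consonant /p/ (voiceless) → -a → *ikozopa*.

ikozopa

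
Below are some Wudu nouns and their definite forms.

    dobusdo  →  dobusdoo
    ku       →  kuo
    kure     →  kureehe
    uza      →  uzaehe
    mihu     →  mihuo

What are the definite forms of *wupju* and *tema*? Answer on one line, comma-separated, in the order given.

wupjuo, temaehe

The pattern is rounding harmony: -o when the last vowel of the stem is a rounded vowel (*dobusdo*, *ku*, *mihu*); -ehe when the last vowel of the stem is an unrounded vowel (*kure*, *uza*).
*wupju*: last vowel = /u/, a rounded vowel → -o → *wupjuo*.
*tema*: last vowel = /a/, an unrounded vowel → -ehe → *temaehe*.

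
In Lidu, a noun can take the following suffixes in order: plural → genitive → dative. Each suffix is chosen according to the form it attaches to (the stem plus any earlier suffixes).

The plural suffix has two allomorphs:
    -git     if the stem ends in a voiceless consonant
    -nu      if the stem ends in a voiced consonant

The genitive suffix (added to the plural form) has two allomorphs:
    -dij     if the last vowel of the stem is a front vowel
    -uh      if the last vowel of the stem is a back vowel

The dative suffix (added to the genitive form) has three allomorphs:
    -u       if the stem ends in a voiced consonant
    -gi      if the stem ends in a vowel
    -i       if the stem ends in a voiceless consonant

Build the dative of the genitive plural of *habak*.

*habak*: final consonant = /k/, voiceless → -git → *habakgit*.
The plural form *habakgit*: last vowel = /i/, a front vowel → -dij → *habakgitdij*.
The genitive form *habakgitdij* — final sound /j/ (a voiced consonant) → -u → *habakgitdiju*.

habakgitdiju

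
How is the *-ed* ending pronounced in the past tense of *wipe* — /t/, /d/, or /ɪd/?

The stem *wipe* ends in a voiceless consonant other than /t/.
The -ed suffix is realized as /ɪd/ after /t, d/; as /t/ after other voiceless consonants; and as /d/ after other voiced sounds.
So -ed on *wipe* is pronounced /t/.

/t/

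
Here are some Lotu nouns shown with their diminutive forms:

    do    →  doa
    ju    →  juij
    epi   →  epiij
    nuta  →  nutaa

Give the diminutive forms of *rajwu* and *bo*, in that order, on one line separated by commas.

rajwuij, boa

The suffix is conditioned by the last vowel: -ij when the last vowel of the stem is a high vowel (*ju*, *epi*); -a when the last vowel of the stem is a non-high vowel (*do*, *nuta*).
*rajwu*: last vowel = /u/, a high vowel → -ij → *rajwuij*.
*bo*: last vowel = /o/, a non-high vowel → -a → *boa*.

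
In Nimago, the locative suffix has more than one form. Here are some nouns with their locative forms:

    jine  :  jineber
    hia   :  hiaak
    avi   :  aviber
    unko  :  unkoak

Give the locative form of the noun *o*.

The alternation tracks the last vowel of the stem — -ber when the last vowel of the stem is a front vowel (*jine*, *avi*); -ak when the last vowel of the stem is a back vowel (*hia*, *unko*).
*o*: last vowel = /o/, a back vowel → -ak → *oak*.

oak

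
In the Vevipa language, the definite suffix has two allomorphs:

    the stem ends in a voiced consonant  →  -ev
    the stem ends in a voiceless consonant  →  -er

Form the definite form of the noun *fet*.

feter

*fet* — final consonant /t/ (voiceless) → -er → *feter*.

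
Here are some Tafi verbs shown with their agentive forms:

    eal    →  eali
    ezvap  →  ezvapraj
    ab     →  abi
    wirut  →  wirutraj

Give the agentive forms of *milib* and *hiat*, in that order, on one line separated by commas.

The alternation tracks the final consonant of the stem — -raj when the stem ends in a voiceless consonant (*ezvap*, *wirut*); -i when the stem ends in a voiced consonant (*eal*, *ab*).
Since the final consonant of *milib* is /b/ (voiced), it takes -i, giving *milibi*.
The final consonant of *hiat* is /t/, which is voiceless, so the suffix is -raj, giving *hiatraj*.

milibi, hiatraj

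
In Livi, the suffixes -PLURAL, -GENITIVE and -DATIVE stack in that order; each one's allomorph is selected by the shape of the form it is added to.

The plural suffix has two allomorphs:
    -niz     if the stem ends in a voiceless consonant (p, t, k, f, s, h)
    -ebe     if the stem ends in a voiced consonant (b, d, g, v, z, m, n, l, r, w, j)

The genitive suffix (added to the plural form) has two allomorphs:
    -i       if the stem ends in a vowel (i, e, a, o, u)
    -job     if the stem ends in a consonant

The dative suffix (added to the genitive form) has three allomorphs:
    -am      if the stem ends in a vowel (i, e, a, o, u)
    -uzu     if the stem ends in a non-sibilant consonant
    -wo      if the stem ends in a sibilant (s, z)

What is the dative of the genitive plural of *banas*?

banasnizjobuzu

*banas* — final consonant /s/ (voiceless) → -niz → *banasniz*.
The plural form *banasniz* — final sound /z/ (a consonant) → -job → *banasnizjob*.
Since the final sound of the genitive form *banasnizjob* is /b/ (a non-sibilant consonant), it takes -uzu, giving *banasnizjobuzu*.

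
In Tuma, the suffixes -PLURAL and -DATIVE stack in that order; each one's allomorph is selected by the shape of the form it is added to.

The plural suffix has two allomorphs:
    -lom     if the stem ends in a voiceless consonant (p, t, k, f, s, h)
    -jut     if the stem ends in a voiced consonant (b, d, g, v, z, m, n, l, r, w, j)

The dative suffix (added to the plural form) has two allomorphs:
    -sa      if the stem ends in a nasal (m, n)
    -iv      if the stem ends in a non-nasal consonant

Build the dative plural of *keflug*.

keflugjutiv

Since the final consonant of *keflug* is /g/ (voiced), it takes -jut, giving *keflugjut*.
The plural form *keflugjut* — final consonant /t/ (non-nasal) → -iv → *keflugjutiv*.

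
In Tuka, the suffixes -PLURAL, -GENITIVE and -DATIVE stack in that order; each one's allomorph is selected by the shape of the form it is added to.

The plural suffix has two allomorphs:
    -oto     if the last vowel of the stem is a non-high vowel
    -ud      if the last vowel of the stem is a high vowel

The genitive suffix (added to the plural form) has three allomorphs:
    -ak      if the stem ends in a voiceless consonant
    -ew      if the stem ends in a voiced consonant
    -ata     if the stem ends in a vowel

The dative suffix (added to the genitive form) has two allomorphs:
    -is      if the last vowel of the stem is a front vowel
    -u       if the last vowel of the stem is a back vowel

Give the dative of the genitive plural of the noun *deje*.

dejeotoatau

*deje* — last vowel /e/ (a non-high vowel) → -oto → *dejeoto*.
Since the final sound of the plural form *dejeoto* is /o/ (a vowel), it takes -ata, giving *dejeotoata*.
The genitive form *dejeotoata* — last vowel /a/ (a back vowel) → -u → *dejeotoatau*.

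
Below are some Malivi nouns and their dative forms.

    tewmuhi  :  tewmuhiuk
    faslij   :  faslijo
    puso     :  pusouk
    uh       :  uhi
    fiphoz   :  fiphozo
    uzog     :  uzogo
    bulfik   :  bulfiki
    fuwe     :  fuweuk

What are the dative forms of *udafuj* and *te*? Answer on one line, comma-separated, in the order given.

udafujo, teuk

The pattern is voicing of the final sound: -i when the stem ends in a voiceless consonant (*uh*, *bulfik*); -o when the stem ends in a voiced consonant (*faslij*, *fiphoz*, *uzog*); -uk when the stem ends in a vowel (*tewmuhi*, *puso*, *fuwe*).
Since the final sound of *udafuj* is /j/ (a voiced consonant), it takes -o, giving *udafujo*.
Since the final sound of *te* is /e/ (a vowel), it takes -uk, giving *teuk*.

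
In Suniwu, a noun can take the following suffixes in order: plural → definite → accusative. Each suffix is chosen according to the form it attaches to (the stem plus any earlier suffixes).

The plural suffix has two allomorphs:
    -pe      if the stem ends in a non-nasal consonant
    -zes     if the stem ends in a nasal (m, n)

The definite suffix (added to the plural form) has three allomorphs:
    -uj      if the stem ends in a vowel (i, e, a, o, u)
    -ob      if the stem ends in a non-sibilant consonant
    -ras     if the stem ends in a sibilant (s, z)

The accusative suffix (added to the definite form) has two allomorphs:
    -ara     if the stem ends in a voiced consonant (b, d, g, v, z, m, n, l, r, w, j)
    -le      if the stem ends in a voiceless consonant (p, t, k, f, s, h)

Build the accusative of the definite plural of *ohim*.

*ohim* — final consonant /m/ (a nasal) → -zes → *ohimzes*.
The final sound of the plural form *ohimzes* is /s/, which is a sibilant, so the definite suffix is -ras, giving *ohimzesras*.
The final consonant of the definite form *ohimzesras* is /s/, which is voiceless, so the accusative suffix is -le, giving *ohimzesrasle*.

ohimzesrasle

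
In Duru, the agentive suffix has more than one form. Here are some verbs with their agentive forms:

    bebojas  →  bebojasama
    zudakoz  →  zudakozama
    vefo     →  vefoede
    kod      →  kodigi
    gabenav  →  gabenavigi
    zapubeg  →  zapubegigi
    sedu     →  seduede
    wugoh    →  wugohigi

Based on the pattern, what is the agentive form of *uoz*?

uozama

Looking at the final sound of each stem: -ama when the stem ends in a sibilant (*bebojas*, *zudakoz*); -igi when the stem ends in a non-sibilant consonant (*kod*, *gabenav*, *zapubeg*, *wugoh*); -ede when the stem ends in a vowel (*vefo*, *sedu*).
Since the final sound of *uoz* is /z/ (a sibilant), it takes -ama, giving *uozama*.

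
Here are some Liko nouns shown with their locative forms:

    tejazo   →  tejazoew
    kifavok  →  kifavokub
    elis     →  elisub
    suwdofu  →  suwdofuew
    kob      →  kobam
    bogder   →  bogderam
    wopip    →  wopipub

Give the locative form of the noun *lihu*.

The suffix is conditioned by the final sound: -ub when the stem ends in a voiceless consonant (*kifavok*, *elis*, *wopip*); -am when the stem ends in a voiced consonant (*kob*, *bogder*); -ew when the stem ends in a vowel (*tejazo*, *suwdofu*).
*lihu* — final sound /u/ (a vowel) → -ew → *lihuew*.

lihuew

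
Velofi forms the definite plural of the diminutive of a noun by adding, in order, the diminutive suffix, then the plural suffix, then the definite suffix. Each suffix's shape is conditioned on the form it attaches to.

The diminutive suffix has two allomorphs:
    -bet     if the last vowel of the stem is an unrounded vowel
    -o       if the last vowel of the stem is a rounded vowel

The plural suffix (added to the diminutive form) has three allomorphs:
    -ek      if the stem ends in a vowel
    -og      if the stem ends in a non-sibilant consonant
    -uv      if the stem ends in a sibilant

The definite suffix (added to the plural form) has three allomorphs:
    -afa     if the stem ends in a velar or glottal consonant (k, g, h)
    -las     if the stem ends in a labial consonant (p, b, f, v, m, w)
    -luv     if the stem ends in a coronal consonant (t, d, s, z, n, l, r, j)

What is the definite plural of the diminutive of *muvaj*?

muvajbetogafa

*muvaj*: last vowel = /a/, an unrounded vowel → -bet → *muvajbet*.
The diminutive form *muvajbet* — final sound /t/ (a non-sibilant consonant) → -og → *muvajbetog*.
The plural form *muvajbetog*: final consonant = /g/, velar/glottal → -afa → *muvajbetogafa*.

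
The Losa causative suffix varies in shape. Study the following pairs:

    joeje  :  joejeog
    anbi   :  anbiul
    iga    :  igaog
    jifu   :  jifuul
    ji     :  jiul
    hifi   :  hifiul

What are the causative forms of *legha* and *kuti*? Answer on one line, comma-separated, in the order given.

leghaog, kutiul

The suffix is conditioned by the last vowel: -ul when the last vowel of the stem is a high vowel (*anbi*, *jifu*, *ji*, *hifi*); -og when the last vowel of the stem is a non-high vowel (*joeje*, *iga*).
The last vowel of *legha* is /a/, which is a non-high vowel, so the suffix is -og, giving *leghaog*.
*kuti* — last vowel /i/ (a high vowel) → -ul → *kutiul*.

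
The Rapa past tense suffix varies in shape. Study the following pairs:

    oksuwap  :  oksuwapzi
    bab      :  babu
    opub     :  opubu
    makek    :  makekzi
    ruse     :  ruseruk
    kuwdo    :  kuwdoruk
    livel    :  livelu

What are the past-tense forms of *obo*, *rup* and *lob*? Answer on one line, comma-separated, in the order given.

The alternation tracks the final sound of the stem — -zi when the stem ends in a voiceless consonant (*oksuwap*, *makek*); -u when the stem ends in a voiced consonant (*bab*, *opub*, *livel*); -ruk when the stem ends in a vowel (*ruse*, *kuwdo*).
The final sound of *obo* is /o/, which is a vowel, so the suffix is -ruk, giving *oboruk*.
The final sound of *rup* is /p/, which is a voiceless consonant, so the suffix is -zi, giving *rupzi*.
The final sound of *lob* is /b/, which is a voiced consonant, so the suffix is -u, giving *lobu*.

oboruk, rupzi, lobu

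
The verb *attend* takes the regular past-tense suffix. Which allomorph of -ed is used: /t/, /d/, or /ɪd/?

The stem *attend* ends in /t/ or /d/.
The -ed suffix is realized as /ɪd/ after /t, d/; as /t/ after other voiceless consonants; and as /d/ after other voiced sounds.
So -ed on *attend* is pronounced /ɪd/.

/ɪd/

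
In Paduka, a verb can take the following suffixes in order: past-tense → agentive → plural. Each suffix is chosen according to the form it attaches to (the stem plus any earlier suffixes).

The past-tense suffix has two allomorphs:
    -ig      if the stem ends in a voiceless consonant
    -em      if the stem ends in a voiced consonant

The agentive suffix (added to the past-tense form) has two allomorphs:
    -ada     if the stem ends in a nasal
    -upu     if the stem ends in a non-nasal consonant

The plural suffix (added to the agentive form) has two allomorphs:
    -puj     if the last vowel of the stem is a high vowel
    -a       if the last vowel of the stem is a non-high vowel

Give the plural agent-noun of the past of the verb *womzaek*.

Since the final consonant of *womzaek* is /k/ (voiceless), it takes -ig, giving *womzaekig*.
Since the final consonant of the past-tense form *womzaekig* is /g/ (non-nasal), it takes -upu, giving *womzaekigupu*.
The last vowel of the agentive form *womzaekigupu* is /u/, which is a high vowel, so the plural suffix is -puj, giving *womzaekigupupuj*.

womzaekigupupuj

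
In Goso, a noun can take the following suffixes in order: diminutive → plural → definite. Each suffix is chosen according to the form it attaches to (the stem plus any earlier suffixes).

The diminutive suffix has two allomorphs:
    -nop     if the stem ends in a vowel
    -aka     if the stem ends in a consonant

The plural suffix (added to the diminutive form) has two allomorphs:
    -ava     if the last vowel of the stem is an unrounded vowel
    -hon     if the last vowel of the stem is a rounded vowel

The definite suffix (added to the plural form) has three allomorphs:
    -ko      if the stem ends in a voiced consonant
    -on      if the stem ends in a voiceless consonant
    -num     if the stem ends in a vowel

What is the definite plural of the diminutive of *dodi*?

*dodi*: final sound = /i/, a vowel → -nop → *dodinop*.
Since the last vowel of the diminutive form *dodinop* is /o/ (a rounded vowel), it takes -hon, giving *dodinophon*.
The plural form *dodinophon*: final sound = /n/, a voiced consonant → -ko → *dodinophonko*.

dodinophonko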